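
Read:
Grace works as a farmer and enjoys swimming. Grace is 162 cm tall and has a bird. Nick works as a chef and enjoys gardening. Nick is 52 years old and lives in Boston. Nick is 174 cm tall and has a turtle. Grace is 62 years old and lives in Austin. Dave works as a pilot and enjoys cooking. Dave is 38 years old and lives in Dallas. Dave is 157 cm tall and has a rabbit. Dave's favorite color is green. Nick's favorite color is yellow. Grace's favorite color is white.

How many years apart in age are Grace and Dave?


62 vs 38, diff = 24

24


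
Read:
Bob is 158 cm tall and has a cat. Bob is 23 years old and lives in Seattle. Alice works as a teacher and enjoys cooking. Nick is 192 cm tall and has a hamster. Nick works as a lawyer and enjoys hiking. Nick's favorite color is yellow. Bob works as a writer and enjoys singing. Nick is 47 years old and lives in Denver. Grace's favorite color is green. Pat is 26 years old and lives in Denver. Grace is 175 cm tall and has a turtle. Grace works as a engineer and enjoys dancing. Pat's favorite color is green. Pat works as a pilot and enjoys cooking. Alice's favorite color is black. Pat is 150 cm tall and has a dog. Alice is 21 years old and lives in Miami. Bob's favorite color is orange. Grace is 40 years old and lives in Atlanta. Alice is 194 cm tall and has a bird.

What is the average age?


Sum=157, n=5, avg=31.4

31.4


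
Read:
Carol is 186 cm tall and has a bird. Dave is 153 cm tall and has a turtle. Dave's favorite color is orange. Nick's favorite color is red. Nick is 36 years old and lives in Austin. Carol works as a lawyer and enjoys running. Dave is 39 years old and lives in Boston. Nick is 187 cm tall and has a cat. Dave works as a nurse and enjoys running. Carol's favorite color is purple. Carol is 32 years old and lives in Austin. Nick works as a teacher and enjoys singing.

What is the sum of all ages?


39+36+32 = 107

107


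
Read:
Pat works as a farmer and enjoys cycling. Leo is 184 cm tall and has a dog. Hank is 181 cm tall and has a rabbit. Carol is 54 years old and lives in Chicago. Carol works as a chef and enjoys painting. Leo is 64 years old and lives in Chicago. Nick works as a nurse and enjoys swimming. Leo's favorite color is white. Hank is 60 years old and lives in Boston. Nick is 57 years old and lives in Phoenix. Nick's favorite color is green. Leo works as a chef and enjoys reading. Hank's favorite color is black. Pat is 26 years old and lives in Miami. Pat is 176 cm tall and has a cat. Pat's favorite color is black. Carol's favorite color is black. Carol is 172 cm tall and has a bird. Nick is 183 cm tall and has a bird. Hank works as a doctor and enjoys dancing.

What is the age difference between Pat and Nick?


|26 - 57| = 31

31


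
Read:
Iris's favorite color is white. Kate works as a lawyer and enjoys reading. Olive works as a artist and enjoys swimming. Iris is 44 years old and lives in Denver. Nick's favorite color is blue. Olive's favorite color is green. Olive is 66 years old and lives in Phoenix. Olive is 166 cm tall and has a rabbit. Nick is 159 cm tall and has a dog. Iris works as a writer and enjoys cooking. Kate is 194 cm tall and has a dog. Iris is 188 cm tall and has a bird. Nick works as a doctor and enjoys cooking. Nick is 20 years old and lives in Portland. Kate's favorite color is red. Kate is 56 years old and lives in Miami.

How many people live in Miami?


Count in Miami: 1

1


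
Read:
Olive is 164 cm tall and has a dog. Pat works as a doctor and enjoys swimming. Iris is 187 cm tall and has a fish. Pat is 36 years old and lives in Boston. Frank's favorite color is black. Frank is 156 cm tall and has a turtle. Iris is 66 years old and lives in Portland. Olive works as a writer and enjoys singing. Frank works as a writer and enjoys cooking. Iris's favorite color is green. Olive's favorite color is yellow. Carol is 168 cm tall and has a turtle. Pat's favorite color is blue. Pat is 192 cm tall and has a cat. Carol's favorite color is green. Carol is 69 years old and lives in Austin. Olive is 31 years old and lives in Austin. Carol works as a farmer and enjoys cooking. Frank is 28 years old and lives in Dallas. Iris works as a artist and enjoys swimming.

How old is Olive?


Olive is 31 years old

31


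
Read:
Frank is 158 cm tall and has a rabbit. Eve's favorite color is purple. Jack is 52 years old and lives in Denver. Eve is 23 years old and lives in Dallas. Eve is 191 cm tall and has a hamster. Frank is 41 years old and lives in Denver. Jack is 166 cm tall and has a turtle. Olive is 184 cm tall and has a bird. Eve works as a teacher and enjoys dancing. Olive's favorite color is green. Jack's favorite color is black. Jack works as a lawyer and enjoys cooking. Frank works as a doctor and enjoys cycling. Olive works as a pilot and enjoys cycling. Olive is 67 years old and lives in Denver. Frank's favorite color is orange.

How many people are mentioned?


People: Eve, Olive, Jack, Frank. Count = 4

4


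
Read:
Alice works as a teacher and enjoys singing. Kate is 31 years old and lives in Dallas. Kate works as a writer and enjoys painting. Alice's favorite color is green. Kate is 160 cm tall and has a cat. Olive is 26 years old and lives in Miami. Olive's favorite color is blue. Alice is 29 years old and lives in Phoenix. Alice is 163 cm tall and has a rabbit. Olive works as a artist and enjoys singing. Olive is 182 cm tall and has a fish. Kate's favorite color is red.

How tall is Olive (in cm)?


Olive is 182 cm tall

182


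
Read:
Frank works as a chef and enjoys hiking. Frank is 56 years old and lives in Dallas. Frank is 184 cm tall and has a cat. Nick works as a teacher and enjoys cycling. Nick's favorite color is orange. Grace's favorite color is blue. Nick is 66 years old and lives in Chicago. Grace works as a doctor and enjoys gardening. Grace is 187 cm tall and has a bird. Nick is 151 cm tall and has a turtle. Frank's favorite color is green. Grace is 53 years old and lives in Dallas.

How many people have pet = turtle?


Count: 1

1


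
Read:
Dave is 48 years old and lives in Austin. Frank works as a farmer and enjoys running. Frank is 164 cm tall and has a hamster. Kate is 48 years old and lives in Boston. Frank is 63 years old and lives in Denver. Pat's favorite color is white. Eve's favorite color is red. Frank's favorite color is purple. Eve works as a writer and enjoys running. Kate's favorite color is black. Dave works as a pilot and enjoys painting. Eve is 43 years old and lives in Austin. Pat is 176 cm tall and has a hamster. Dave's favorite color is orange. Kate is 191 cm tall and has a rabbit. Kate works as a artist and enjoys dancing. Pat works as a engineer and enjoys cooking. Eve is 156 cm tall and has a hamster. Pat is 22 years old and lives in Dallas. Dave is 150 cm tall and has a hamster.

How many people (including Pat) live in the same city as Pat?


Pat lives in Dallas. Count = 1

1


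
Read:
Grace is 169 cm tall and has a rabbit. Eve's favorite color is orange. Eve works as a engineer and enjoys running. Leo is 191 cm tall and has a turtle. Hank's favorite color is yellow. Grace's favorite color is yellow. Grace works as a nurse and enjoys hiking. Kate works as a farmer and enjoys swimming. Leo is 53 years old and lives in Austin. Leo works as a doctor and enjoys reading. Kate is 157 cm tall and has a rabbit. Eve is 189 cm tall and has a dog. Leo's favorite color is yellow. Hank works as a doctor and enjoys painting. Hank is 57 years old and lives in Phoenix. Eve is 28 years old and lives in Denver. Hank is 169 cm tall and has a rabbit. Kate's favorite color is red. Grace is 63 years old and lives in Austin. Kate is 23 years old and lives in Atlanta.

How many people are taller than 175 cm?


Taller than 175: 2

2


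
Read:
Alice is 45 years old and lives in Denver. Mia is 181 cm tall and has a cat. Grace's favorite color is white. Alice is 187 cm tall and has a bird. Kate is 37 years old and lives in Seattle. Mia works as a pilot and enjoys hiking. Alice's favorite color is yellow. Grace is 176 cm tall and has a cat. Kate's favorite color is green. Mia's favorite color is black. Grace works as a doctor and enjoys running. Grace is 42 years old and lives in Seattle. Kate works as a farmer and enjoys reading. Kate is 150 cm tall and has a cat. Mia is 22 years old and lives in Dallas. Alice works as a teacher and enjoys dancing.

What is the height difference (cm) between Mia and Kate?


|181 - 150| = 31

31


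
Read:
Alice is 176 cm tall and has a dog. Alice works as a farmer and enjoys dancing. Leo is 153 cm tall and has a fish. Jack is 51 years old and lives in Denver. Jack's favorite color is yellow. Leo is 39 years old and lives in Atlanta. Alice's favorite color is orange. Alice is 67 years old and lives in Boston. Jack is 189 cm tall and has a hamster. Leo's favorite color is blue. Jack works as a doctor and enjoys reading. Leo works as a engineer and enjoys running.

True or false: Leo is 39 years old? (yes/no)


Leo is actually 39. yes

yes


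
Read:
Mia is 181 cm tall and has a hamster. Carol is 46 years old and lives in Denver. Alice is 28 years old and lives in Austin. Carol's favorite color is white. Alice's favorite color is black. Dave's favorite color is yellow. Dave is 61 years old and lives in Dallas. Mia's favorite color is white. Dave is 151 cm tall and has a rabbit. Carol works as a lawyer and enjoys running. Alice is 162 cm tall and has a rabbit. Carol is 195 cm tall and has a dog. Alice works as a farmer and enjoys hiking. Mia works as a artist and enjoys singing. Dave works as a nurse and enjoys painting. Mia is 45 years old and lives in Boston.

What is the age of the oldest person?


Oldest: Dave at 61

61


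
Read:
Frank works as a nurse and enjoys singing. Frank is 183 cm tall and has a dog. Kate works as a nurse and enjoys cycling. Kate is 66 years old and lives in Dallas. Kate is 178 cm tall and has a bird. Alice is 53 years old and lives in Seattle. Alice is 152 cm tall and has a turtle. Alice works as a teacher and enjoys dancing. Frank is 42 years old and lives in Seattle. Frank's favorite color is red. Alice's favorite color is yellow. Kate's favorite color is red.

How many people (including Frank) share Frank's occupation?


Frank is a nurse. Count = 2

2


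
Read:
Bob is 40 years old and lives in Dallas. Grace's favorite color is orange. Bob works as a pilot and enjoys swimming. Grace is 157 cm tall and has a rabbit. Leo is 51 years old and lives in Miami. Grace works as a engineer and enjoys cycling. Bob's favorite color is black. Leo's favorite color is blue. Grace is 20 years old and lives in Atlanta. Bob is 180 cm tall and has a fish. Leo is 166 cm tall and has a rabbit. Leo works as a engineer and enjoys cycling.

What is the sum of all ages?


51+20+40 = 111

111


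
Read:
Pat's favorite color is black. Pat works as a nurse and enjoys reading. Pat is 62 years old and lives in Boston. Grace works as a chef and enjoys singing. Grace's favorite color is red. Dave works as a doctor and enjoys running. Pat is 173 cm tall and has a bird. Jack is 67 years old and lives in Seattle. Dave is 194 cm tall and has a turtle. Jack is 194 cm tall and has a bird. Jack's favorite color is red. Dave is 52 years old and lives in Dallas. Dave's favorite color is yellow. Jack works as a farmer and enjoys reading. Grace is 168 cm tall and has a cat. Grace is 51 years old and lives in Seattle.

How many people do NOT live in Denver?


Not in Denver: 4

4


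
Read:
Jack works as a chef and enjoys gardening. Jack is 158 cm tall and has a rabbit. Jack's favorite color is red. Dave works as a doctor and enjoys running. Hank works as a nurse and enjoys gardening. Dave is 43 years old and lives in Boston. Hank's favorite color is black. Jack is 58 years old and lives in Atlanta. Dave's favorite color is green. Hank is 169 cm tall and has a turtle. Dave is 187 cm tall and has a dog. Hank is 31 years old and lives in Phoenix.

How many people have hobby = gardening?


Count: 2

2


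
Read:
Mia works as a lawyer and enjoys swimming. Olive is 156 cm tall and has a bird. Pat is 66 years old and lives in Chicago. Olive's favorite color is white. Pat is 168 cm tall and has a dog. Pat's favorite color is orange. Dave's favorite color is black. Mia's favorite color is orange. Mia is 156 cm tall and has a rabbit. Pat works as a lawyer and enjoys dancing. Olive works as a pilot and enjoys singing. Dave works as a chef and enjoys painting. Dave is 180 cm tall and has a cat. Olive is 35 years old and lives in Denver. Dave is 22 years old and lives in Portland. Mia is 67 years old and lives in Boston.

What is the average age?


Sum=190, n=4, avg=47.5

47.5


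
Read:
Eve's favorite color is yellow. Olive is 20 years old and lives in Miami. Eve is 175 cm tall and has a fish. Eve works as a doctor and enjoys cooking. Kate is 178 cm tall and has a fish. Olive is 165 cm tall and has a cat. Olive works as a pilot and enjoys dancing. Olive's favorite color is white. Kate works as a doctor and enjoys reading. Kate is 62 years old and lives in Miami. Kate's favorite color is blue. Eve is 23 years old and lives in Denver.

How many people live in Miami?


Count in Miami: 2

2


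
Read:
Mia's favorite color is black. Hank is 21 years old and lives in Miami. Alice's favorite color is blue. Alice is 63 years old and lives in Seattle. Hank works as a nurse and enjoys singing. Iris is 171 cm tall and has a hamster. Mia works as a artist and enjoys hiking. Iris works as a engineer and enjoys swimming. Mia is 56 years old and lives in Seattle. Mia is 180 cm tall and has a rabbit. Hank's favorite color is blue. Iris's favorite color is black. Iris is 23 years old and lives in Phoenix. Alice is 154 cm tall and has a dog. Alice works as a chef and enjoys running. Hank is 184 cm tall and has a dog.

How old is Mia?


Mia is 56 years old

56


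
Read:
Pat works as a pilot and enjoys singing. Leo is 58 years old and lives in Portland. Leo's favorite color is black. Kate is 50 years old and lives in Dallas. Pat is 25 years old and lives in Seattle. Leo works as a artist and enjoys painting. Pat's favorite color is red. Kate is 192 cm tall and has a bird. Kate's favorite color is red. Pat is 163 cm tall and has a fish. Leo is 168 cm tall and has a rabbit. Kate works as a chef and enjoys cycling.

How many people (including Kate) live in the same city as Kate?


Kate lives in Dallas. Count = 1

1


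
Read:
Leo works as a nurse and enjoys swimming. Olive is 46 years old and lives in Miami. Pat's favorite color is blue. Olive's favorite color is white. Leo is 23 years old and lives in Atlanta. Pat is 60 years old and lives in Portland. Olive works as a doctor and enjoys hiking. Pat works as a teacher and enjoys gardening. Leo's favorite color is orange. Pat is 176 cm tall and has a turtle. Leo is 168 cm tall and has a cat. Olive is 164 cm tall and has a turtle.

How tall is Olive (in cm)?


Olive is 164 cm tall

164


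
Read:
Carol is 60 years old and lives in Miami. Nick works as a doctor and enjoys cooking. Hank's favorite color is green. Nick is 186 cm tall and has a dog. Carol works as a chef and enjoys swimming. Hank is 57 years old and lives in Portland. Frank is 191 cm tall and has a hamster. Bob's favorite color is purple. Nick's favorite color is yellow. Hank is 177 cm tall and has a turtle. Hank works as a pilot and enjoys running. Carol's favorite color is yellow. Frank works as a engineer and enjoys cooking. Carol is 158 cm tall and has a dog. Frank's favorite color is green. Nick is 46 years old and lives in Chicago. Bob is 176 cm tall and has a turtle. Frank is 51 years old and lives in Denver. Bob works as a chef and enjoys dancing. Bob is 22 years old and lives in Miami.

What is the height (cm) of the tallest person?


Tallest: Frank at 191 cm

191


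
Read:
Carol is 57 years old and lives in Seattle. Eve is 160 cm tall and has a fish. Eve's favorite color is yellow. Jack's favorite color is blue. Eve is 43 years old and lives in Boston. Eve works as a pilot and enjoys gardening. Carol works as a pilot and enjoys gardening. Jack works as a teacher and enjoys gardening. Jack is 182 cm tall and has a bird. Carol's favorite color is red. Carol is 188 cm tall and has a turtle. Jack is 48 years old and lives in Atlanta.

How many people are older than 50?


Filter: 1

1


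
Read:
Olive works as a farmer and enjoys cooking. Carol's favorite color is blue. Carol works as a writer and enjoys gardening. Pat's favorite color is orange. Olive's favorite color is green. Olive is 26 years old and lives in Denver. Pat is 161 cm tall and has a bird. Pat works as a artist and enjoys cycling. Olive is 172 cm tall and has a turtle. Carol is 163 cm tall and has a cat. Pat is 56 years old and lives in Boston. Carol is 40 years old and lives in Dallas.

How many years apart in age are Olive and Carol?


26 vs 40, diff = 14

14


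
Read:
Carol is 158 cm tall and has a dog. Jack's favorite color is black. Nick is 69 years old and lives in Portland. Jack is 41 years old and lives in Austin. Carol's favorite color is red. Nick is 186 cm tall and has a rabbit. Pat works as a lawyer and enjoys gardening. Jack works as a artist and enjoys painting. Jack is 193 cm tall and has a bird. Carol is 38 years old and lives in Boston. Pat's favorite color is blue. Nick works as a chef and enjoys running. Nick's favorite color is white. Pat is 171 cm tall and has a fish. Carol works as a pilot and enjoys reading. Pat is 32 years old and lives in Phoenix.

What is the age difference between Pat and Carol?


|32 - 38| = 6

6


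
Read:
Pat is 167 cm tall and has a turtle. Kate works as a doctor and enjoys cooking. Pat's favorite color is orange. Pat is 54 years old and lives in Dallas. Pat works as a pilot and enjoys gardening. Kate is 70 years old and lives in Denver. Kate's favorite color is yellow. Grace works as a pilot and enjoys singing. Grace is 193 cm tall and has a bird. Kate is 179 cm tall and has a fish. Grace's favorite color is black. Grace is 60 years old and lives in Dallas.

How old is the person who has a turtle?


Person with turtle is Pat, age 54

54


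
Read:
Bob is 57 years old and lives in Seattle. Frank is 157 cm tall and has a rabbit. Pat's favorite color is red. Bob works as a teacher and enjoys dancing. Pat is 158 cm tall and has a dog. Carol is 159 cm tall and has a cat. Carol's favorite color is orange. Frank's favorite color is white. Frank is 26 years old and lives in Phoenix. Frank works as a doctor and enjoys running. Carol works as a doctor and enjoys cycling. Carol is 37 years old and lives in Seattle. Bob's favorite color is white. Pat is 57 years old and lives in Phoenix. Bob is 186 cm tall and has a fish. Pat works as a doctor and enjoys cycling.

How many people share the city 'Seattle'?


Count: 2

2


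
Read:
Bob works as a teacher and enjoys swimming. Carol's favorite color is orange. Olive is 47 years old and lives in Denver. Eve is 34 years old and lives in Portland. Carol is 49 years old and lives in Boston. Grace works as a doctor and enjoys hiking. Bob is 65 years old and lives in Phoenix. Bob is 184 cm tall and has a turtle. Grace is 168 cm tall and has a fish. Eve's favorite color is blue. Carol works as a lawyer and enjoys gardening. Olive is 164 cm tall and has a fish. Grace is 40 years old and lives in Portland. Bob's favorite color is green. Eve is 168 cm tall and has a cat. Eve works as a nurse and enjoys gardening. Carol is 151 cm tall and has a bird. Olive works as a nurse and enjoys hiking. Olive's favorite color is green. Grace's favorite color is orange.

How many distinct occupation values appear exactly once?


Unique occupation values: 3

3


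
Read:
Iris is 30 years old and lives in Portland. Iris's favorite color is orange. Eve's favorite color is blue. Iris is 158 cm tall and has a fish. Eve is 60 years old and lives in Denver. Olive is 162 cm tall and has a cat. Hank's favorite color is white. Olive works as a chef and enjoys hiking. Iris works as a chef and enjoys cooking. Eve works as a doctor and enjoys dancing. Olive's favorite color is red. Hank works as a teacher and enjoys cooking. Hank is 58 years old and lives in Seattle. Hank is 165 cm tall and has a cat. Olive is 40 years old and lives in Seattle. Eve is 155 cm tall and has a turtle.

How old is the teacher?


The teacher is Hank, age 58

58


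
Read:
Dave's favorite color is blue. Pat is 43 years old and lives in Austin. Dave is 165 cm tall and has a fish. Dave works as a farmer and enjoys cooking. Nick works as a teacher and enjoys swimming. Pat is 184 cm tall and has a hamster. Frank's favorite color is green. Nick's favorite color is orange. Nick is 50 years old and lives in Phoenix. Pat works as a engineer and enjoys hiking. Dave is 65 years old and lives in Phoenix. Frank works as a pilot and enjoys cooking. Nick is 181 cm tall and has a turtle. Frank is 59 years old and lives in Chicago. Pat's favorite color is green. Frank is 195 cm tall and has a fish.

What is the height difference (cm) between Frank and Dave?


|195 - 165| = 30

30


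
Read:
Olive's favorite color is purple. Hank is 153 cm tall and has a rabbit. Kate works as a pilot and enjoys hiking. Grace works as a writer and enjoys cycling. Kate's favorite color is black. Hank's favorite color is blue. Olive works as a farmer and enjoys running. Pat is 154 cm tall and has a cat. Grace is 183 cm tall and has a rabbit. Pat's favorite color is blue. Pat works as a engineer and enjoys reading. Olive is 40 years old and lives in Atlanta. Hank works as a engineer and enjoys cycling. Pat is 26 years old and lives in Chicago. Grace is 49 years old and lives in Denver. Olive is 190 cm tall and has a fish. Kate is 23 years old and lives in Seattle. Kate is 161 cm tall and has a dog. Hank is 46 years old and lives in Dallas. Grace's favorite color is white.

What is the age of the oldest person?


Oldest: Grace at 49

49


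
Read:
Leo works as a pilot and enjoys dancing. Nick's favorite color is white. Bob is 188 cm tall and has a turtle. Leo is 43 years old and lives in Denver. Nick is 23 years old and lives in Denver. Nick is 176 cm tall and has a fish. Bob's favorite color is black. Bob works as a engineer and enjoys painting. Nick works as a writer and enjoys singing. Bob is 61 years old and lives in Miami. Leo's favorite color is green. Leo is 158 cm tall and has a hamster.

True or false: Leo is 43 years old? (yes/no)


Leo is actually 43. yes

yes


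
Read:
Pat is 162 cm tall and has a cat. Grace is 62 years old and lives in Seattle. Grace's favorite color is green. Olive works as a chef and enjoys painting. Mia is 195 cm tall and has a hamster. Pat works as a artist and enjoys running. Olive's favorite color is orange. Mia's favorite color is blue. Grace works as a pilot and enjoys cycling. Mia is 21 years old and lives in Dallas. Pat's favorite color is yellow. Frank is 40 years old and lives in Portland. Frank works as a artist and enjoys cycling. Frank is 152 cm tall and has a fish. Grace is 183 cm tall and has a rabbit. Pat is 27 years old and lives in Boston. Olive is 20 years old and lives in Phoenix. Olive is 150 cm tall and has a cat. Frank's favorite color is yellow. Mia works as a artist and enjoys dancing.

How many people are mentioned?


People: Grace, Olive, Pat, Mia, Frank. Count = 5

5


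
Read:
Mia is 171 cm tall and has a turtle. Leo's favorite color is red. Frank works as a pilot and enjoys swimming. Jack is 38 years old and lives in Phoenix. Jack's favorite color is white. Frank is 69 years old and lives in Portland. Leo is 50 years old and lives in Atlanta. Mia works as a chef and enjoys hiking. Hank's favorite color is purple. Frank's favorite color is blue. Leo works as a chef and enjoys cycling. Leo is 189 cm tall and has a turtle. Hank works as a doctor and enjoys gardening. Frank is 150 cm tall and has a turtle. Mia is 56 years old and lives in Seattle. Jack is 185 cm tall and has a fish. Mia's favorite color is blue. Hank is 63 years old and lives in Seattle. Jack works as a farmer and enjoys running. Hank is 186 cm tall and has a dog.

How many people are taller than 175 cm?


Taller than 175: 3

3


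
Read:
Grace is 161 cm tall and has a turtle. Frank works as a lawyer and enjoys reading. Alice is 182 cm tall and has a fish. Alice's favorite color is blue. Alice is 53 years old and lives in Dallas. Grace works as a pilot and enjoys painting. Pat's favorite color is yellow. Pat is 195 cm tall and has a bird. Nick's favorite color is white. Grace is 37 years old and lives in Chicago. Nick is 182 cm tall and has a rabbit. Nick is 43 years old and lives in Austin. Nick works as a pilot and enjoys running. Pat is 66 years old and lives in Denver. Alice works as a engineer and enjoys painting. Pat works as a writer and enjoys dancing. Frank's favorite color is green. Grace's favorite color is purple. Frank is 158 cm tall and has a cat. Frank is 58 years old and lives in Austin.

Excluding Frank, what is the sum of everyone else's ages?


Sum (excluding Frank): 199

199


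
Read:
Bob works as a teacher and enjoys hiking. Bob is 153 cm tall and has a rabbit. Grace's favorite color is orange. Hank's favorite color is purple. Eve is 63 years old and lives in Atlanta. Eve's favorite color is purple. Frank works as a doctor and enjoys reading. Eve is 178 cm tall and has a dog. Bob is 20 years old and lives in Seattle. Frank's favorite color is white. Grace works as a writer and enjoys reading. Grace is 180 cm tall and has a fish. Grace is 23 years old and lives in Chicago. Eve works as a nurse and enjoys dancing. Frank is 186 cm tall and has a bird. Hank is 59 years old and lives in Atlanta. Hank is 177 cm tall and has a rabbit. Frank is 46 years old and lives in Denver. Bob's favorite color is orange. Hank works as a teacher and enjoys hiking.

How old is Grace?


Grace is 23 years old

23


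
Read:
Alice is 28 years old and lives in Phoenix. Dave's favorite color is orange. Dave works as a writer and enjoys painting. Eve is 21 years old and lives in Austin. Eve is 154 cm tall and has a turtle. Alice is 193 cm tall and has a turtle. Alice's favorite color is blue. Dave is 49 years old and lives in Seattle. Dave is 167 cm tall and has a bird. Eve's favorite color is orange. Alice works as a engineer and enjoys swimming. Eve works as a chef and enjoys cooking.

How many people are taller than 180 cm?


Taller than 180: 1

1


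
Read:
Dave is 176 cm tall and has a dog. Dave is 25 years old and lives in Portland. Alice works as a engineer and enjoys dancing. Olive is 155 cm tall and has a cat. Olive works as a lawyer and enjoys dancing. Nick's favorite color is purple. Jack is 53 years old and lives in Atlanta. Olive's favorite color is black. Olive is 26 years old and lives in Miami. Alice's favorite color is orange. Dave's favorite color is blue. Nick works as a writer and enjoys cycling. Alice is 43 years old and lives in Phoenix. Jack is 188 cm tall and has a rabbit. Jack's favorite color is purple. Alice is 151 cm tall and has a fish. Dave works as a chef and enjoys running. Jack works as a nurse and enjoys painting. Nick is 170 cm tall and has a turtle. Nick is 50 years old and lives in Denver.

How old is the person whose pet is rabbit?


Person with pet=rabbit is Jack, age 53

53


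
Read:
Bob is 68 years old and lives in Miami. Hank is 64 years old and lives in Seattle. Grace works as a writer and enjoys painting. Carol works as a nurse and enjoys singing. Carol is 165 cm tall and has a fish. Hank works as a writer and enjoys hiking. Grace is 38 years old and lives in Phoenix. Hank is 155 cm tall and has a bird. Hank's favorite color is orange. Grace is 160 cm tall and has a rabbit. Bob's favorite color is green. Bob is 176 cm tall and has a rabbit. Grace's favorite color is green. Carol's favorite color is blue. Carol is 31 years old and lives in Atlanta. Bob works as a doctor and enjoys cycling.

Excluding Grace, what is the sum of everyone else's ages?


Sum (excluding Grace): 163

163


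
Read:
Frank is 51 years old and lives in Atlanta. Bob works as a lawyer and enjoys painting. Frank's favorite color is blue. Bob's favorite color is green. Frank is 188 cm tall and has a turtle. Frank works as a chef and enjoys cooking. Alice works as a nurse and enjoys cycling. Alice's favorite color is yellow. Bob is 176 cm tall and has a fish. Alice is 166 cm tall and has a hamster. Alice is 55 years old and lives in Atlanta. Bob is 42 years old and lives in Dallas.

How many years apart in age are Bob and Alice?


42 vs 55, diff = 13

13


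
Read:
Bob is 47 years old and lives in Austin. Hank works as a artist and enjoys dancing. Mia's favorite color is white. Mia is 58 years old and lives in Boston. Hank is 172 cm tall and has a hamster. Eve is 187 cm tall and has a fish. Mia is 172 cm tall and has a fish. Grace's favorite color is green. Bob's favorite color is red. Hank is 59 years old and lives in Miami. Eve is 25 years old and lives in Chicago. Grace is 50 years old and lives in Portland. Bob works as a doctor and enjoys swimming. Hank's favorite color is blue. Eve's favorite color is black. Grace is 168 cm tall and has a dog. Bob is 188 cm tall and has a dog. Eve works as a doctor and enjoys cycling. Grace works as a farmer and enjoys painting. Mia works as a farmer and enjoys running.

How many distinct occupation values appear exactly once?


Unique occupation values: 1

1


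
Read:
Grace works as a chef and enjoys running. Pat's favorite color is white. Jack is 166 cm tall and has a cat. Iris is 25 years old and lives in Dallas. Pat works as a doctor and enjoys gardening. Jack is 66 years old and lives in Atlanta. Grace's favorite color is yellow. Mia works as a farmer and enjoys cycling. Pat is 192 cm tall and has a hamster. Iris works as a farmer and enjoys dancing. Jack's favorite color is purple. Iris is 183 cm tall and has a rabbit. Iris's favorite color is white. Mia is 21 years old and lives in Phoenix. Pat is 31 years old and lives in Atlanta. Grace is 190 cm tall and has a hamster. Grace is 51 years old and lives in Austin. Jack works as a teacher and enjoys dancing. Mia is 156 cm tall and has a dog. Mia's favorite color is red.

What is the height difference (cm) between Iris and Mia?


|183 - 156| = 27

27


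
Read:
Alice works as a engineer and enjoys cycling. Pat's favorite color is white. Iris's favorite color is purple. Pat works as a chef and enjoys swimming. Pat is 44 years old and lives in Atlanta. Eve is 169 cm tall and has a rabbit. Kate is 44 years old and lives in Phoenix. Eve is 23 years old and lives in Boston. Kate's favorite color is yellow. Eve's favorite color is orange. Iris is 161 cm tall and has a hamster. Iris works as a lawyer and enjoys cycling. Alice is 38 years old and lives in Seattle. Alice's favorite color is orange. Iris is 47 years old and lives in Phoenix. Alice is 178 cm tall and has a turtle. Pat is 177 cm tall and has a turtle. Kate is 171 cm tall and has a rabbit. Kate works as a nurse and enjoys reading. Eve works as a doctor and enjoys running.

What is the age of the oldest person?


Oldest: Iris at 47

47


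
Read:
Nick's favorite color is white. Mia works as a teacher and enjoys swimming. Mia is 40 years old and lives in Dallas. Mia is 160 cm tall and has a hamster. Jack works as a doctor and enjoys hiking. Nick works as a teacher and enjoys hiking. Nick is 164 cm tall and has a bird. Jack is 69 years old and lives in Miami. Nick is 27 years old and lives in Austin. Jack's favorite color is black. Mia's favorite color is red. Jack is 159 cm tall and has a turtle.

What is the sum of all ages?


40+69+27 = 136

136


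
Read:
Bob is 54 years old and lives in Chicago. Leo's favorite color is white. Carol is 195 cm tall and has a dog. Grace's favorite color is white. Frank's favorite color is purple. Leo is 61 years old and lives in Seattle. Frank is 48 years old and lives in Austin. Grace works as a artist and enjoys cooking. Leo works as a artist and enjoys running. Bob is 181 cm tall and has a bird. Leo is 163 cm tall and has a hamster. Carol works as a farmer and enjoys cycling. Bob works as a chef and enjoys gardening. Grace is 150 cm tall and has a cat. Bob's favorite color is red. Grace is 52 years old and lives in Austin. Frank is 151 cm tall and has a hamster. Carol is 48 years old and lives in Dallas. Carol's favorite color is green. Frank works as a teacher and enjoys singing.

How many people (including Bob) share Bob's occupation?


Bob is a chef. Count = 1

1


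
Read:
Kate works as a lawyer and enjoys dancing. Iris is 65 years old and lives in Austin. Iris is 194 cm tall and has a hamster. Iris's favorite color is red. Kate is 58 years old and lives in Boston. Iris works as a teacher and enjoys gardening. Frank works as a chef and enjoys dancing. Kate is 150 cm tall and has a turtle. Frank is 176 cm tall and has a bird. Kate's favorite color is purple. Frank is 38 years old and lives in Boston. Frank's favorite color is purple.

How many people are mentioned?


People: Iris, Frank, Kate. Count = 3

3


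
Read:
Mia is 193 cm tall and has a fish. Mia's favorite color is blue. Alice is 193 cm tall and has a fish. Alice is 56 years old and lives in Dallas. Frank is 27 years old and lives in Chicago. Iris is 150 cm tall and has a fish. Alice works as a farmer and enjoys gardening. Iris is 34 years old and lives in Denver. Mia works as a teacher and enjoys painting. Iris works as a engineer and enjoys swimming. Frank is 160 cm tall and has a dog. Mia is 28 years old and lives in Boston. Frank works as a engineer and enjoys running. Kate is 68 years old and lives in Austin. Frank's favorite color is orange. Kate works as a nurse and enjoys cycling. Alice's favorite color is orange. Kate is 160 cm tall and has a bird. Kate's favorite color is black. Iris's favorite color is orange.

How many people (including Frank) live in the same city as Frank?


Frank lives in Chicago. Count = 1

1


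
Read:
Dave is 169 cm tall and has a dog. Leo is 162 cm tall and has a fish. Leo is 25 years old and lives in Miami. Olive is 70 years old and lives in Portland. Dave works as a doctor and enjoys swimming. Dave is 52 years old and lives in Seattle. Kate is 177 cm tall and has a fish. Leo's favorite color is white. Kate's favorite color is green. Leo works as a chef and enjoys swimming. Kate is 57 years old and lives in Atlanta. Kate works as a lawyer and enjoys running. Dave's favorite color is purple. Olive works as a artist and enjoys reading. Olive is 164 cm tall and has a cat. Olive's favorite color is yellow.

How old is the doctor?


The doctor is Dave, age 52

52


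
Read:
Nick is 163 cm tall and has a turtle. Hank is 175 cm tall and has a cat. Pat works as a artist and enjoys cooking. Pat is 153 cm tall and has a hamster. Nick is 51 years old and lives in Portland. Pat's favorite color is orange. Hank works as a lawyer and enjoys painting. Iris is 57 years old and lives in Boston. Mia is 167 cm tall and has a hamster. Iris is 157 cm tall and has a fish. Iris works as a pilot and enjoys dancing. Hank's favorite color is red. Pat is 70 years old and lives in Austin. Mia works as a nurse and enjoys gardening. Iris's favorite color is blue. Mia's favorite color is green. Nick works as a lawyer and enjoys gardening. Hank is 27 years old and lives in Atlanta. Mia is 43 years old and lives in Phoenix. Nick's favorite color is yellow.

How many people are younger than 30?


Filter: 1

1


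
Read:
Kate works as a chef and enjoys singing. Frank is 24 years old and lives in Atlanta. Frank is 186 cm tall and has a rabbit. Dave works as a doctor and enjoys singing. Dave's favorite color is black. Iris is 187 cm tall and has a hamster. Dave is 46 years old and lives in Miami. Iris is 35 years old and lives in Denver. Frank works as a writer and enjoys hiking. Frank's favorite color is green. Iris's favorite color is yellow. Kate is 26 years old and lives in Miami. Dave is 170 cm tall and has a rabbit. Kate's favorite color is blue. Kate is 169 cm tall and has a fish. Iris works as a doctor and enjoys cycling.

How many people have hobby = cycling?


Count: 1

1


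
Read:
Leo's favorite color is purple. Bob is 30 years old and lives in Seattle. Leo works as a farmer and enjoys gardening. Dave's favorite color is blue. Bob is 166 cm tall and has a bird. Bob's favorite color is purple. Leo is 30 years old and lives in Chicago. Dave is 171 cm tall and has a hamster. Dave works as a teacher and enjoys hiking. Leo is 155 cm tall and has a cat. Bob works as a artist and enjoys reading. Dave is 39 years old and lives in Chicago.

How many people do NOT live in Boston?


Not in Boston: 3

3


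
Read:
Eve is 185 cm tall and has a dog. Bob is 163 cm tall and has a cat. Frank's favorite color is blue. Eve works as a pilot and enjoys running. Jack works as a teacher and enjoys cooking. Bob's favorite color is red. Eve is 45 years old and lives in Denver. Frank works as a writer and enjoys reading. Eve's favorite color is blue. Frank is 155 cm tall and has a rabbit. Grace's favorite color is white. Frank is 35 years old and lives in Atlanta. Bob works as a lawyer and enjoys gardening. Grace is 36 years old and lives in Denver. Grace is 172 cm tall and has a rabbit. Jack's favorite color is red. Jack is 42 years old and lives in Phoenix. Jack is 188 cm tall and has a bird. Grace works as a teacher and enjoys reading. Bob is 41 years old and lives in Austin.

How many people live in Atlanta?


Count in Atlanta: 1

1


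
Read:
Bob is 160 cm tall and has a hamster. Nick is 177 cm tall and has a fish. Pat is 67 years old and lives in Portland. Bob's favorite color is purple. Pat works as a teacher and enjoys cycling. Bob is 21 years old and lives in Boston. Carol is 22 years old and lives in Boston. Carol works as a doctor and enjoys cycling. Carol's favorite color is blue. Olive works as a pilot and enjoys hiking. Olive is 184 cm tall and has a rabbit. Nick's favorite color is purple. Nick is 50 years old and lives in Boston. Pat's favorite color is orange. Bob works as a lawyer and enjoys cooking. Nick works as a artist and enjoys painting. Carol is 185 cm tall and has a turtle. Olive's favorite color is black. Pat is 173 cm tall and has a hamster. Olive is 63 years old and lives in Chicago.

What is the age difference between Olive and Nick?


|63 - 50| = 13

13


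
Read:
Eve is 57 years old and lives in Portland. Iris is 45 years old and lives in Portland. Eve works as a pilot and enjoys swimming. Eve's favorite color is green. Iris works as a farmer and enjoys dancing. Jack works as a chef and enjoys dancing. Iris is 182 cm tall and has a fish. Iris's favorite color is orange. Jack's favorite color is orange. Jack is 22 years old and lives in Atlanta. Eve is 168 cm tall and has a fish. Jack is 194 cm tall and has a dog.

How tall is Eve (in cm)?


Eve is 168 cm tall

168


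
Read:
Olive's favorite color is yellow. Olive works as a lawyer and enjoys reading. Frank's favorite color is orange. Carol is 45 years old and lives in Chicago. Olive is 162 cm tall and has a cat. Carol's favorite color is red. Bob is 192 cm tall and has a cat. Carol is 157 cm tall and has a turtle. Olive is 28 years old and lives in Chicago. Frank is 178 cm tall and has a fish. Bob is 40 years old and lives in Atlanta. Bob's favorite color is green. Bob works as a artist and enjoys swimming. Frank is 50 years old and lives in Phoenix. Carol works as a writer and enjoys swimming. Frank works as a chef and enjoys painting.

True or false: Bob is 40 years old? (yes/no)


Bob is actually 40. yes

yes


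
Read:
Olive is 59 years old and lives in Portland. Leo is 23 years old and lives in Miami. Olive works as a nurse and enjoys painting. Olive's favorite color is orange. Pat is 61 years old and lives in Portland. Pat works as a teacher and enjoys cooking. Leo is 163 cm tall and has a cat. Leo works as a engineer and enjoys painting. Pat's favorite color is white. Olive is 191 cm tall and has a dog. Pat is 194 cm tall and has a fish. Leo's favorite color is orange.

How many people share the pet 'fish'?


Count: 1

1
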